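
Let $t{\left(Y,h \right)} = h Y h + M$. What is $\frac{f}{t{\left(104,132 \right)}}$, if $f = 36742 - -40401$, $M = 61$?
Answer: $\frac{77143}{1812157} \approx 0.04257$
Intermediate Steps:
$t{\left(Y,h \right)} = 61 + Y h^{2}$ ($t{\left(Y,h \right)} = h Y h + 61 = Y h h + 61 = Y h^{2} + 61 = 61 + Y h^{2}$)
$f = 77143$ ($f = 36742 + 40401 = 77143$)
$\frac{f}{t{\left(104,132 \right)}} = \frac{77143}{61 + 104 \cdot 132^{2}} = \frac{77143}{61 + 104 \cdot 17424} = \frac{77143}{61 + 1812096} = \frac{77143}{1812157}$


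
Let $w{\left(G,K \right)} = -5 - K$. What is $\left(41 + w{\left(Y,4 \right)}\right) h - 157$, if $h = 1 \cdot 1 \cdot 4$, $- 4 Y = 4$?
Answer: $-29$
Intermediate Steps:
$Y = -1$ ($Y = \left(- \frac{1}{4}\right) 4 = -1$)
$h = 4$ ($h = 1 \cdot 4 = 4$)
$\left(41 + w{\left(Y,4 \right)}\right) h - 157 = \left(41 - 9\right) 4 - 157 = 32 \cdot 4 - 157 = 128 - 157 = -29$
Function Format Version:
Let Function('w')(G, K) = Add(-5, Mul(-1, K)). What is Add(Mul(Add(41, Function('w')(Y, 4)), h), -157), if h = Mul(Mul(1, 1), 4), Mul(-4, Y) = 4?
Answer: -29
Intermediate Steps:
Y = -1 (Y = Mul(Rational(-1, 4), 4) = -1)
h = 4 (h = Mul(1, 4) = 4)
Add(Mul(Add(41, Function('w')(Y, 4)), h), -157) = Add(Mul(Add(41, Add(-5, Mul(-1, 4))), 4), -157) = Add(Mul(Add(41, Add(-5, -4)), 4), -157) = Add(Mul(Add(41, -9), 4), -157) = Add(Mul(32, 4), -157) = Add(128, -157) = -29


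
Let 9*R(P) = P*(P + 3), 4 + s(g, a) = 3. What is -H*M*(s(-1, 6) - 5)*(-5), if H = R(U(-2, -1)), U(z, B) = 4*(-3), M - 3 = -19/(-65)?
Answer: -15408/13 ≈ -1185.2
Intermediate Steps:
s(g, a) = -1 (s(g, a) = -4 + 3 = -1)
M = 214/65 (M = 3 - 19/(-65) = 3 - 19*(-1/65) = 3 + 19/65 = 214/65 ≈ 3.2923)
U(z, B) = -12
R(P) = P*(3 + P)/9 (R(P) = (P*(P + 3))/9 = (P*(3 + P))/9 = P*(3 + P)/9)
H = 12 (H = (⅑)*(-12)*(3 - 12) = (⅑)*(-12)*(-9) = 12)
-H*M*(s(-1, 6) - 5)*(-5) = -12*(214/65)*(-1 - 5)*(-5) = -2568*(-6*(-5))/65 = -2568*30/65 = -1*15408/13 = -15408/13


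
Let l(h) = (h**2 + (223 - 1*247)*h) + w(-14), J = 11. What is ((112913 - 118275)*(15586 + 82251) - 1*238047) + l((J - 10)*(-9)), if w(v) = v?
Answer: -524839758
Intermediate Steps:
l(h) = -14 + h**2 - 24*h (l(h) = (h**2 + (223 - 1*247)*h) - 14 = (h**2 + (223 - 247)*h) - 14 = (h**2 - 24*h) - 14 = -14 + h**2 - 24*h)
((112913 - 118275)*(15586 + 82251) - 1*238047) + l((J - 10)*(-9)) = ((112913 - 118275)*(15586 + 82251) - 1*238047) + (-14 + ((11 - 10)*(-9))**2 - 24*(11 - 10)*(-9)) = (-5362*97837 - 238047) + (-14 + (1*(-9))**2 - 24*(-9)) = (-524601994 - 238047) + (-14 + (-9)**2 - 24*(-9)) = -524840041 + (-14 + 81 + 216) = -524840041 + 283 = -524839758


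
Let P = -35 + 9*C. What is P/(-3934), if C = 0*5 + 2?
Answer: 17/3934 ≈ 0.0043213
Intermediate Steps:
C = 2 (C = 0 + 2 = 2)
P = -17 (P = -35 + 9*2 = -35 + 18 = -17)
P/(-3934) = -17/(-3934) = -17*(-1/3934) = 17/3934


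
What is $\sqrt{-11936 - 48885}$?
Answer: $i \sqrt{60821} \approx 246.62 i$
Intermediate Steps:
$\sqrt{-11936 - 48885} = \sqrt{-60821} = i \sqrt{60821}$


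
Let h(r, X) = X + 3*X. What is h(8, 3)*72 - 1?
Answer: 863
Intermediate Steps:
h(r, X) = 4*X
h(8, 3)*72 - 1 = (4*3)*72 - 1 = 12*72 - 1 = 864 - 1 = 863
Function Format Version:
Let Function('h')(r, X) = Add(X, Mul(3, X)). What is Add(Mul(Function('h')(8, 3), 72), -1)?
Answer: 863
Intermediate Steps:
Function('h')(r, X) = Mul(4, X)
Add(Mul(Function('h')(8, 3), 72), -1) = Add(Mul(Mul(4, 3), 72), -1) = Add(Mul(12, 72), -1) = Add(864, -1) = 863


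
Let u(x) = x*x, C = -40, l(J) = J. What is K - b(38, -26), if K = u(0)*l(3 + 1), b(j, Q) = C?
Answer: 40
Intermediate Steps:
u(x) = x**2
b(j, Q) = -40
K = 0 (K = 0**2*(3 + 1) = 0*4 = 0)
K - b(38, -26) = 0 - 1*(-40) = 0 + 40 = 40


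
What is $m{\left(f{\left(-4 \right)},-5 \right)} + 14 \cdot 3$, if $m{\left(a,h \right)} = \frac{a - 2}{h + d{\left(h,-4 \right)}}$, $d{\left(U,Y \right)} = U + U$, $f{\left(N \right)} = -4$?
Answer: $\frac{212}{5} \approx 42.4$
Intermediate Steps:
$d{\left(U,Y \right)} = 2 U$
$m{\left(a,h \right)} = \frac{-2 + a}{3 h}$ ($m{\left(a,h \right)} = \frac{a - 2}{h + 2 h} = \frac{-2 + a}{3 h}$)
$m{\left(f{\left(-4 \right)},-5 \right)} + 14 \cdot 3 = \frac{-2 - 4}{3 \left(-5\right)} + 14 \cdot 3 = \frac{1}{3} \left(- \frac{1}{5}\right) \left(-6\right) + 42 = \frac{2}{5} + 42 = \frac{212}{5}$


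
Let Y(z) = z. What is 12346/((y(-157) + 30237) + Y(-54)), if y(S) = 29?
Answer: 6173/15106 ≈ 0.40865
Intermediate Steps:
12346/((y(-157) + 30237) + Y(-54)) = 12346/((29 + 30237) - 54) = 12346/(30266 - 54) = 12346/30212 = 12346*(1/30212) = 6173/15106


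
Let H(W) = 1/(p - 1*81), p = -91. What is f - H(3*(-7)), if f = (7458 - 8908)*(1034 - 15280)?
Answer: 3552952401/172 ≈ 2.0657e+7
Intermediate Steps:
H(W) = -1/172 (H(W) = 1/(-91 - 1*81) = 1/(-91 - 81) = 1/(-172) = -1/172)
f = 20656700 (f = -1450*(-14246) = 20656700)
f - H(3*(-7)) = 20656700 - 1*(-1/172) = 20656700 + 1/172 = 3552952401/172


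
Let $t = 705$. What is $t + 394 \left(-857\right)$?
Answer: $-336953$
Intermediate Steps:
$t + 394 \left(-857\right) = 705 + 394 \left(-857\right) = 705 - 337658 = -336953$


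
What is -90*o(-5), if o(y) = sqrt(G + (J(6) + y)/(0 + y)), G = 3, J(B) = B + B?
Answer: -36*sqrt(10) ≈ -113.84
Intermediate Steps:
J(B) = 2*B
o(y) = sqrt(3 + (12 + y)/y) (o(y) = sqrt(3 + (2*6 + y)/(0 + y)) = sqrt(3 + (12 + y)/y))
-90*o(-5) = -180*sqrt((3 - 5)/(-5)) = -180*sqrt(-1/5*(-2)) = -180*sqrt(2/5) = -180*sqrt(10)/5 = -36*sqrt(10)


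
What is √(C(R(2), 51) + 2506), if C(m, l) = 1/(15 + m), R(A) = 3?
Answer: √90218/6 ≈ 50.061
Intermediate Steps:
√(C(R(2), 51) + 2506) = √(1/(15 + 3) + 2506) = √(1/18 + 2506) = √(45109/18) = √90218/6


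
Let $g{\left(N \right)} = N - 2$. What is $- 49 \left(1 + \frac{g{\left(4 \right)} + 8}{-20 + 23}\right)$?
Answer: $- \frac{637}{3} \approx -212.33$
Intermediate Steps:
$g{\left(N \right)} = -2 + N$
$- 49 \left(1 + \frac{g{\left(4 \right)} + 8}{-20 + 23}\right) = - 49 \left(1 + \frac{\left(-2 + 4\right) + 8}{-20 + 23}\right) = - 49 \left(1 + \frac{2 + 8}{3}\right) = - 49 \left(1 + 10 \cdot \frac{1}{3}\right) = - 49 \left(1 + \frac{10}{3}\right) = \left(-49\right) \frac{13}{3} = - \frac{637}{3}$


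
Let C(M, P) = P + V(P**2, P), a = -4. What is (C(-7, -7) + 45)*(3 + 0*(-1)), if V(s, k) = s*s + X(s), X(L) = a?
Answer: 7305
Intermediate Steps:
X(L) = -4
V(s, k) = -4 + s**2 (V(s, k) = s*s - 4 = s**2 - 4 = -4 + s**2)
C(M, P) = -4 + P + P**4 (C(M, P) = P + (-4 + (P**2)**2) = P + (-4 + P**4) = -4 + P + P**4)
(C(-7, -7) + 45)*(3 + 0*(-1)) = ((-4 - 7 + (-7)**4) + 45)*(3 + 0*(-1)) = ((-4 - 7 + 2401) + 45)*(3 + 0) = (2390 + 45)*3 = 2435*3 = 7305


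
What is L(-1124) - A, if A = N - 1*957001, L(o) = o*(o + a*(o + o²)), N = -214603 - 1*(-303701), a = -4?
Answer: 5677216271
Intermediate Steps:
N = 89098 (N = -214603 + 303701 = 89098)
L(o) = o*(-4*o² - 3*o) (L(o) = o*(o - 4*(o + o²)) = o*(o + (-4*o - 4*o²)) = o*(-4*o² - 3*o))
A = -867903 (A = 89098 - 1*957001 = 89098 - 957001 = -867903)
L(-1124) - A = (-1124)²*(-3 - 4*(-1124)) - 1*(-867903) = 1263376*(-3 + 4496) + 867903 = 1263376*4493 + 867903 = 5676348368 + 867903 = 5677216271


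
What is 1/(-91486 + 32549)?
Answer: -1/58937 ≈ -1.6967e-5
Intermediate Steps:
1/(-91486 + 32549) = 1/(-58937) = -1/58937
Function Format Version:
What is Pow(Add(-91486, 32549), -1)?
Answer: Rational(-1, 58937) ≈ -1.6967e-5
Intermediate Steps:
Pow(Add(-91486, 32549), -1) = Pow(-58937, -1) = Rational(-1, 58937)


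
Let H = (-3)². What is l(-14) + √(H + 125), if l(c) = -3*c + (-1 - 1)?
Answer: 40 + √134 ≈ 51.576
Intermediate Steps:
H = 9
l(c) = -2 - 3*c (l(c) = -3*c - 2 = -2 - 3*c)
l(-14) + √(H + 125) = (-2 - 3*(-14)) + √(9 + 125) = (-2 + 42) + √134 = 40 + √134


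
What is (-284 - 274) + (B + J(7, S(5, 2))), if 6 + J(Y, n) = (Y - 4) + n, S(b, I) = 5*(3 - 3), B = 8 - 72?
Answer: -625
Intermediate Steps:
B = -64
S(b, I) = 0 (S(b, I) = 5*0 = 0)
J(Y, n) = -10 + Y + n (J(Y, n) = -6 + ((Y - 4) + n) = -6 + ((-4 + Y) + n) = -6 + (-4 + Y + n) = -10 + Y + n)
(-284 - 274) + (B + J(7, S(5, 2))) = (-284 - 274) + (-64 + (-10 + 7 + 0)) = -558 + (-64 - 3) = -558 - 67 = -625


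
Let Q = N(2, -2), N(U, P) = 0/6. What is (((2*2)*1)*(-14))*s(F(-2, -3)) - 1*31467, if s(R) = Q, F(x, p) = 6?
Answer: -31467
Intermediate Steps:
N(U, P) = 0 (N(U, P) = 0*(1/6) = 0)
Q = 0
s(R) = 0
(((2*2)*1)*(-14))*s(F(-2, -3)) - 1*31467 = (((2*2)*1)*(-14))*0 - 1*31467 = ((4*1)*(-14))*0 - 31467 = (4*(-14))*0 - 31467 = -56*0 - 31467 = 0 - 31467 = -31467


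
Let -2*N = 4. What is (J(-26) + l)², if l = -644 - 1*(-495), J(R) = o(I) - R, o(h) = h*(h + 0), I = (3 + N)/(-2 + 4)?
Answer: 241081/16 ≈ 15068.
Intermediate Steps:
N = -2 (N = -½*4 = -2)
I = ½ (I = (3 - 2)/(-2 + 4) = 1/2 = 1*(½) = ½ ≈ 0.50000)
o(h) = h² (o(h) = h*h = h²)
J(R) = ¼ - R (J(R) = (½)² - R = ¼ - R)
l = -149 (l = -644 + 495 = -149)
(J(-26) + l)² = ((¼ - 1*(-26)) - 149)² = ((¼ + 26) - 149)² = (105/4 - 149)² = (-491/4)² = 241081/16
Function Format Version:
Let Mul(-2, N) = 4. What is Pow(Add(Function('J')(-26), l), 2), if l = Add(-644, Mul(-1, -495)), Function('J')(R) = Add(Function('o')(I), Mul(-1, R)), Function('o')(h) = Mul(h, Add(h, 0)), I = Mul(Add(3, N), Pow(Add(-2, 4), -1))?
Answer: Rational(241081, 16) ≈ 15068.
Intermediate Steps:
N = -2 (N = Mul(Rational(-1, 2), 4) = -2)
I = Rational(1, 2) (I = Mul(Add(3, -2), Pow(Add(-2, 4), -1)) = Mul(1, Pow(2, -1)) = Mul(1, Rational(1, 2)) = Rational(1, 2) ≈ 0.50000)
Function('o')(h) = Pow(h, 2) (Function('o')(h) = Mul(h, h) = Pow(h, 2))
Function('J')(R) = Add(Rational(1, 4), Mul(-1, R)) (Function('J')(R) = Add(Pow(Rational(1, 2), 2), Mul(-1, R)) = Add(Rational(1, 4), Mul(-1, R)))
l = -149 (l = Add(-644, 495) = -149)
Pow(Add(Function('J')(-26), l), 2) = Pow(Add(Add(Rational(1, 4), Mul(-1, -26)), -149), 2) = Pow(Add(Add(Rational(1, 4), 26), -149), 2) = Pow(Add(Rational(105, 4), -149), 2) = Pow(Rational(-491, 4), 2) = Rational(241081, 16)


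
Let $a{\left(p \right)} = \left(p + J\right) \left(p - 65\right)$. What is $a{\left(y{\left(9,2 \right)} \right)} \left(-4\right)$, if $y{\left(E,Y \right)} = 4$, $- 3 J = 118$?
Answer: $- \frac{25864}{3} \approx -8621.3$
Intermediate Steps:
$J = - \frac{118}{3}$ ($J = \left(- \frac{1}{3}\right) 118 = - \frac{118}{3} \approx -39.333$)
$a{\left(p \right)} = \left(-65 + p\right) \left(- \frac{118}{3} + p\right)$ ($a{\left(p \right)} = \left(p - \frac{118}{3}\right) \left(p - 65\right) = \left(- \frac{118}{3} + p\right) \left(-65 + p\right) = \left(-65 + p\right) \left(- \frac{118}{3} + p\right)$)
$a{\left(y{\left(9,2 \right)} \right)} \left(-4\right) = \left(\frac{7670}{3} + 4^{2} - \frac{1252}{3}\right) \left(-4\right) = \left(\frac{7670}{3} + 16 - \frac{1252}{3}\right) \left(-4\right) = \frac{6466}{3} \left(-4\right) = - \frac{25864}{3}$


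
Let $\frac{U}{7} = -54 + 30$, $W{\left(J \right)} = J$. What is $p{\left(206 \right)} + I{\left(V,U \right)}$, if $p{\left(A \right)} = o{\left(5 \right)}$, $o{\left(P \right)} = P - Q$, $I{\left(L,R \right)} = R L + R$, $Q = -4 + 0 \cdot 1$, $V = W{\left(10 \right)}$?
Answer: $-1839$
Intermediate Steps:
$V = 10$
$Q = -4$ ($Q = -4 + 0 = -4$)
$U = -168$ ($U = 7 \left(-54 + 30\right) = 7 \left(-24\right) = -168$)
$I{\left(L,R \right)} = R + L R$ ($I{\left(L,R \right)} = L R + R = R + L R$)
$o{\left(P \right)} = 4 + P$ ($o{\left(P \right)} = P - -4 = P + 4 = 4 + P$)
$p{\left(A \right)} = 9$ ($p{\left(A \right)} = 4 + 5 = 9$)
$p{\left(206 \right)} + I{\left(V,U \right)} = 9 - 168 \left(1 + 10\right) = 9 - 1848 = -1839$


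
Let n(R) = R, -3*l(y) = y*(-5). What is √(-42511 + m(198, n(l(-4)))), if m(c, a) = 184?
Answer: 3*I*√4703 ≈ 205.74*I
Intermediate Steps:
l(y) = 5*y/3 (l(y) = -y*(-5)/3 = -(-5)*y/3 = 5*y/3)
√(-42511 + m(198, n(l(-4)))) = √(-42511 + 184) = √(-42327) = 3*I*√4703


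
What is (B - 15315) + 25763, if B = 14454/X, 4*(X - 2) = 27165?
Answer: 283961320/27173 ≈ 10450.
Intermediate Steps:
X = 27173/4 (X = 2 + (¼)*27165 = 2 + 27165/4 = 27173/4 ≈ 6793.3)
B = 57816/27173 (B = 14454/(27173/4) = 14454*(4/27173) = 57816/27173 ≈ 2.1277)
(B - 15315) + 25763 = (57816/27173 - 15315) + 25763 = -416096679/27173 + 25763 = 283961320/27173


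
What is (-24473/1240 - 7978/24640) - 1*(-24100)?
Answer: 9196610657/381920 ≈ 24080.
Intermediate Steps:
(-24473/1240 - 7978/24640) - 1*(-24100) = (-24473*1/1240 - 7978*1/24640) + 24100 = (-24473/1240 - 3989/12320) + 24100 = -7661343/381920 + 24100 = 9196610657/381920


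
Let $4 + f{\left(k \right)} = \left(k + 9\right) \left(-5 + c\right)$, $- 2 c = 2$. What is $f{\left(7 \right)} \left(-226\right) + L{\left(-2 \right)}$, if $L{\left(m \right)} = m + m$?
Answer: $22596$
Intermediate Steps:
$L{\left(m \right)} = 2 m$
$c = -1$ ($c = \left(- \frac{1}{2}\right) 2 = -1$)
$f{\left(k \right)} = -58 - 6 k$ ($f{\left(k \right)} = -4 + \left(k + 9\right) \left(-5 - 1\right) = -4 + \left(9 + k\right) \left(-6\right) = -4 - \left(54 + 6 k\right) = -58 - 6 k$)
$f{\left(7 \right)} \left(-226\right) + L{\left(-2 \right)} = \left(-58 - 42\right) \left(-226\right) + 2 \left(-2\right) = \left(-58 - 42\right) \left(-226\right) - 4 = \left(-100\right) \left(-226\right) - 4 = 22600 - 4 = 22596$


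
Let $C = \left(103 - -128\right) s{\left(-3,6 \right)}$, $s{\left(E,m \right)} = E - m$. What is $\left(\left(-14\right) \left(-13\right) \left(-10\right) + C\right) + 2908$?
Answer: $-991$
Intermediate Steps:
$C = -2079$ ($C = \left(103 - -128\right) \left(-3 - 6\right) = \left(103 + 128\right) \left(-3 - 6\right) = 231 \left(-9\right) = -2079$)
$\left(\left(-14\right) \left(-13\right) \left(-10\right) + C\right) + 2908 = \left(\left(-14\right) \left(-13\right) \left(-10\right) - 2079\right) + 2908 = \left(182 \left(-10\right) - 2079\right) + 2908 = \left(-1820 - 2079\right) + 2908 = -3899 + 2908 = -991$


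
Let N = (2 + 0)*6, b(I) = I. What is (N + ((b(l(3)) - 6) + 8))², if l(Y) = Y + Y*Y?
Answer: 676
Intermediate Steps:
l(Y) = Y + Y²
N = 12 (N = 2*6 = 12)
(N + ((b(l(3)) - 6) + 8))² = (12 + ((3*(1 + 3) - 6) + 8))² = (12 + ((3*4 - 6) + 8))² = (12 + ((12 - 6) + 8))² = (12 + (6 + 8))² = (12 + 14)² = 26² = 676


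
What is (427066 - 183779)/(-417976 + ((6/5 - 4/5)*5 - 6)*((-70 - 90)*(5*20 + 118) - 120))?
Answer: -243287/277976 ≈ -0.87521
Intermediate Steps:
(427066 - 183779)/(-417976 + ((6/5 - 4/5)*5 - 6)*((-70 - 90)*(5*20 + 118) - 120)) = 243287/(-417976 + ((6*(⅕) - 4*⅕)*5 - 6)*(-160*(100 + 118) - 120)) = 243287/(-417976 + ((6/5 - ⅘)*5 - 6)*(-160*218 - 120)) = 243287/(-417976 + ((⅖)*5 - 6)*(-34880 - 120)) = 243287/(-417976 + (2 - 6)*(-35000)) = 243287/(-417976 - 4*(-35000)) = 243287/(-417976 + 140000) = 243287/(-277976) = 243287*(-1/277976) = -243287/277976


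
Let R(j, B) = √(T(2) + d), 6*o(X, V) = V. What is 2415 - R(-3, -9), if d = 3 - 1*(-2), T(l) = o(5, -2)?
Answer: 2415 - √42/3 ≈ 2412.8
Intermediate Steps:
o(X, V) = V/6
T(l) = -⅓ (T(l) = (⅙)*(-2) = -⅓)
d = 5 (d = 3 + 2 = 5)
R(j, B) = √42/3 (R(j, B) = √(-⅓ + 5) = √(14/3) = √42/3)
2415 - R(-3, -9) = 2415 - √42/3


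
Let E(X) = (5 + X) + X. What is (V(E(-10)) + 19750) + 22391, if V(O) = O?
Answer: 42126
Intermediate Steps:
E(X) = 5 + 2*X
(V(E(-10)) + 19750) + 22391 = ((5 + 2*(-10)) + 19750) + 22391 = ((5 - 20) + 19750) + 22391 = (-15 + 19750) + 22391 = 19735 + 22391 = 42126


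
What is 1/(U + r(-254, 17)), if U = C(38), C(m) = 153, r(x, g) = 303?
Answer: 1/456 ≈ 0.0021930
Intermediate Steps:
U = 153
1/(U + r(-254, 17)) = 1/(153 + 303) = 1/456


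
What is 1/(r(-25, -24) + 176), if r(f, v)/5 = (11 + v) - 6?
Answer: 1/81 ≈ 0.012346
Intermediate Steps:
r(f, v) = 25 + 5*v (r(f, v) = 5*((11 + v) - 6) = 5*(5 + v) = 25 + 5*v)
1/(r(-25, -24) + 176) = 1/((25 + 5*(-24)) + 176) = 1/((25 - 120) + 176) = 1/(-95 + 176) = 1/81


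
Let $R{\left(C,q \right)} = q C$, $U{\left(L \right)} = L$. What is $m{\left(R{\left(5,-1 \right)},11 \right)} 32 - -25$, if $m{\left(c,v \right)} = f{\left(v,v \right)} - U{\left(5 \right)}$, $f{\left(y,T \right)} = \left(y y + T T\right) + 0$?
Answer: $7609$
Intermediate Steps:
$R{\left(C,q \right)} = C q$
$f{\left(y,T \right)} = T^{2} + y^{2}$ ($f{\left(y,T \right)} = \left(y^{2} + T^{2}\right) + 0 = \left(T^{2} + y^{2}\right) + 0 = T^{2} + y^{2}$)
$m{\left(c,v \right)} = -5 + 2 v^{2}$ ($m{\left(c,v \right)} = \left(v^{2} + v^{2}\right) - 5 = 2 v^{2} - 5 = -5 + 2 v^{2}$)
$m{\left(R{\left(5,-1 \right)},11 \right)} 32 - -25 = \left(-5 + 2 \cdot 11^{2}\right) 32 - -25 = \left(-5 + 2 \cdot 121\right) 32 + 25 = \left(-5 + 242\right) 32 + 25 = 237 \cdot 32 + 25 = 7584 + 25 = 7609$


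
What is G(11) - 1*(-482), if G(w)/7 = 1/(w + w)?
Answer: 10611/22 ≈ 482.32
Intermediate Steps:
G(w) = 7/(2*w) (G(w) = 7/(w + w) = 7/((2*w)) = 7*(1/(2*w)) = 7/(2*w))
G(11) - 1*(-482) = (7/2)/11 - 1*(-482) = (7/2)*(1/11) + 482 = 7/22 + 482 = 10611/22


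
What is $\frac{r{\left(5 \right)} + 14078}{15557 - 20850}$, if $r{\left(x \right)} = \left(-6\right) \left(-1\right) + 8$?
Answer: $- \frac{14092}{5293} \approx -2.6624$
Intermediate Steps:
$r{\left(x \right)} = 14$ ($r{\left(x \right)} = 6 + 8 = 14$)
$\frac{r{\left(5 \right)} + 14078}{15557 - 20850} = \frac{14 + 14078}{15557 - 20850} = \frac{14092}{-5293} = 14092 \left(- \frac{1}{5293}\right) = - \frac{14092}{5293}$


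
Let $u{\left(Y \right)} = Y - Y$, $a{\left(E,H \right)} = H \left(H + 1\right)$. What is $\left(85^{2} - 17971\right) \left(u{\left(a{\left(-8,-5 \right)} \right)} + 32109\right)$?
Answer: $-345043314$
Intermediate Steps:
$a{\left(E,H \right)} = H \left(1 + H\right)$
$u{\left(Y \right)} = 0$
$\left(85^{2} - 17971\right) \left(u{\left(a{\left(-8,-5 \right)} \right)} + 32109\right) = \left(85^{2} - 17971\right) \left(0 + 32109\right) = \left(7225 - 17971\right) 32109 = \left(-10746\right) 32109 = -345043314$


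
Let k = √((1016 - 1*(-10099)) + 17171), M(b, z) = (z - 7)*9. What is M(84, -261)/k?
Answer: -1206*√28286/14143 ≈ -14.341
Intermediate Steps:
M(b, z) = -63 + 9*z (M(b, z) = (-7 + z)*9 = -63 + 9*z)
k = √28286 (k = √((1016 + 10099) + 17171) = √(11115 + 17171) = √28286 ≈ 168.18)
M(84, -261)/k = (-63 + 9*(-261))/(√28286) = (-63 - 2349)*(√28286/28286) = -1206*√28286/14143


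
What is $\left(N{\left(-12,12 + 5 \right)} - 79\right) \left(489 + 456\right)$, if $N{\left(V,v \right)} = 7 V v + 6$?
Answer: $-1418445$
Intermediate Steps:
$N{\left(V,v \right)} = 6 + 7 V v$ ($N{\left(V,v \right)} = 7 V v + 6 = 6 + 7 V v$)
$\left(N{\left(-12,12 + 5 \right)} - 79\right) \left(489 + 456\right) = \left(\left(6 + 7 \left(-12\right) \left(12 + 5\right)\right) - 79\right) \left(489 + 456\right) = \left(\left(6 + 7 \left(-12\right) 17\right) - 79\right) 945 = \left(\left(6 - 1428\right) - 79\right) 945 = \left(-1422 - 79\right) 945 = \left(-1501\right) 945 = -1418445$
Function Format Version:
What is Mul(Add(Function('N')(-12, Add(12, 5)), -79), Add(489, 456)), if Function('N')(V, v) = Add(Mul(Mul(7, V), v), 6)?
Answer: -1418445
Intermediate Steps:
Function('N')(V, v) = Add(6, Mul(7, V, v)) (Function('N')(V, v) = Add(Mul(7, V, v), 6) = Add(6, Mul(7, V, v)))
Mul(Add(Function('N')(-12, Add(12, 5)), -79), Add(489, 456)) = Mul(Add(Add(6, Mul(7, -12, Add(12, 5))), -79), Add(489, 456)) = Mul(Add(Add(6, Mul(7, -12, 17)), -79), 945) = Mul(Add(Add(6, -1428), -79), 945) = Mul(Add(-1422, -79), 945) = Mul(-1501, 945) = -1418445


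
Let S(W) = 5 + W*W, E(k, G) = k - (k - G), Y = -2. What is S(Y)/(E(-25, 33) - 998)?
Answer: -9/965 ≈ -0.0093264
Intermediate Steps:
E(k, G) = G (E(k, G) = k + (G - k) = G)
S(W) = 5 + W²
S(Y)/(E(-25, 33) - 998) = (5 + (-2)²)/(33 - 998) = (5 + 4)/(-965) = 9*(-1/965) = -9/965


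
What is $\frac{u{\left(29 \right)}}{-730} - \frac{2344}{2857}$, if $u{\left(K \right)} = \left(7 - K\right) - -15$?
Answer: $- \frac{1691121}{2085610} \approx -0.81085$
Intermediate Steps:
$u{\left(K \right)} = 22 - K$ ($u{\left(K \right)} = \left(7 - K\right) + 15 = 22 - K$)
$\frac{u{\left(29 \right)}}{-730} - \frac{2344}{2857} = \frac{22 - 29}{-730} - \frac{2344}{2857} = \left(22 - 29\right) \left(- \frac{1}{730}\right) - \frac{2344}{2857} = \left(-7\right) \left(- \frac{1}{730}\right) - \frac{2344}{2857} = \frac{7}{730} - \frac{2344}{2857} = - \frac{1691121}{2085610}$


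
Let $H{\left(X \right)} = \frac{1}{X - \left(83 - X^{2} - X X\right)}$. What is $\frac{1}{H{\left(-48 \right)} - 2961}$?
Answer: $- \frac{4477}{13256396} \approx -0.00033772$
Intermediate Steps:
$H{\left(X \right)} = \frac{1}{-83 + X + 2 X^{2}}$ ($H{\left(X \right)} = \frac{1}{X + \left(\left(X^{2} + X^{2}\right) - 83\right)} = \frac{1}{X + \left(2 X^{2} - 83\right)} = \frac{1}{X + \left(-83 + 2 X^{2}\right)} = \frac{1}{-83 + X + 2 X^{2}}$)
$\frac{1}{H{\left(-48 \right)} - 2961} = \frac{1}{\frac{1}{-83 - 48 + 2 \left(-48\right)^{2}} - 2961} = \frac{1}{\frac{1}{-83 - 48 + 2 \cdot 2304} - 2961} = \frac{1}{\frac{1}{-83 - 48 + 4608} - 2961} = \frac{1}{\frac{1}{4477} - 2961} = \frac{1}{- \frac{13256396}{4477}} = - \frac{4477}{13256396}$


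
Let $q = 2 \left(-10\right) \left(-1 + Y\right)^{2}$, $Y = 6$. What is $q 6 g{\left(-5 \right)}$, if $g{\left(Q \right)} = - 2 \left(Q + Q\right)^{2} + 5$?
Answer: $585000$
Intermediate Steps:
$g{\left(Q \right)} = 5 - 8 Q^{2}$ ($g{\left(Q \right)} = - 2 \left(2 Q\right)^{2} + 5 = - 2 \cdot 4 Q^{2} + 5 = - 8 Q^{2} + 5 = 5 - 8 Q^{2}$)
$q = -500$ ($q = 2 \left(-10\right) \left(-1 + 6\right)^{2} = - 20 \cdot 5^{2} = \left(-20\right) 25 = -500$)
$q 6 g{\left(-5 \right)} = - 500 \cdot 6 \left(5 - 8 \left(-5\right)^{2}\right) = - 500 \cdot 6 \left(5 - 200\right) = - 500 \cdot 6 \left(-195\right) = \left(-500\right) \left(-1170\right) = 585000$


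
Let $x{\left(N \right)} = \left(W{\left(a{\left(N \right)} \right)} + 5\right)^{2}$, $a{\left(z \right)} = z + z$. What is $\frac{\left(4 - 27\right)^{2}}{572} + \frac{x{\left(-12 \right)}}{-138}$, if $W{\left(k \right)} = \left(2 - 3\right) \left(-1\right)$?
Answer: $\frac{8735}{13156} \approx 0.66396$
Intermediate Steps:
$a{\left(z \right)} = 2 z$
$W{\left(k \right)} = 1$ ($W{\left(k \right)} = \left(-1\right) \left(-1\right) = 1$)
$x{\left(N \right)} = 36$ ($x{\left(N \right)} = \left(1 + 5\right)^{2} = 6^{2} = 36$)
$\frac{\left(4 - 27\right)^{2}}{572} + \frac{x{\left(-12 \right)}}{-138} = \frac{\left(4 - 27\right)^{2}}{572} + \frac{36}{-138} = \left(-23\right)^{2} \cdot \frac{1}{572} + 36 \left(- \frac{1}{138}\right) = 529 \cdot \frac{1}{572} - \frac{6}{23} = \frac{529}{572} - \frac{6}{23} = \frac{8735}{13156}$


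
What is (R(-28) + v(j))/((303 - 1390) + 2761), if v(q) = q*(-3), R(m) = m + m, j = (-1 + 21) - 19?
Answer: -59/1674 ≈ -0.035245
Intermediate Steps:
j = 1 (j = 20 - 19 = 1)
R(m) = 2*m
v(q) = -3*q
(R(-28) + v(j))/((303 - 1390) + 2761) = (2*(-28) - 3*1)/((303 - 1390) + 2761) = (-56 - 3)/(-1087 + 2761) = -59/1674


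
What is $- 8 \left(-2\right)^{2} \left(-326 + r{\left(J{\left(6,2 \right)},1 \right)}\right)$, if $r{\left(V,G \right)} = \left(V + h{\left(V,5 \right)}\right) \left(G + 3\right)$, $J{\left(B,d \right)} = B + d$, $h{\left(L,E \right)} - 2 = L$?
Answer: $8128$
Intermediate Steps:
$h{\left(L,E \right)} = 2 + L$
$r{\left(V,G \right)} = \left(2 + 2 V\right) \left(3 + G\right)$ ($r{\left(V,G \right)} = \left(V + \left(2 + V\right)\right) \left(G + 3\right) = \left(2 + 2 V\right) \left(3 + G\right)$)
$- 8 \left(-2\right)^{2} \left(-326 + r{\left(J{\left(6,2 \right)},1 \right)}\right) = - 8 \left(-2\right)^{2} \left(-326 + \left(6 + 2 \cdot 1 + 6 \left(6 + 2\right) + 2 \cdot 1 \left(6 + 2\right)\right)\right) = \left(-8\right) 4 \left(-326 + \left(6 + 2 + 6 \cdot 8 + 2 \cdot 1 \cdot 8\right)\right) = - 32 \left(-326 + \left(6 + 2 + 48 + 16\right)\right) = - 32 \left(-326 + 72\right) = \left(-32\right) \left(-254\right) = 8128$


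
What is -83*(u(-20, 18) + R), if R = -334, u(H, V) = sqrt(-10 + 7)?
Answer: 27722 - 83*I*sqrt(3) ≈ 27722.0 - 143.76*I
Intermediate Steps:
u(H, V) = I*sqrt(3) (u(H, V) = sqrt(-3) = I*sqrt(3))
-83*(u(-20, 18) + R) = -83*(I*sqrt(3) - 334) = -83*(-334 + I*sqrt(3)) = 27722 - 83*I*sqrt(3)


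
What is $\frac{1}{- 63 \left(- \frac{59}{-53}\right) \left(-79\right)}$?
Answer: $\frac{53}{293643} \approx 0.00018049$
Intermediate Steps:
$\frac{1}{- 63 \left(- \frac{59}{-53}\right) \left(-79\right)} = \frac{1}{- 63 \left(\left(-59\right) \left(- \frac{1}{53}\right)\right) \left(-79\right)} = \frac{1}{\left(-63\right) \frac{59}{53} \left(-79\right)} = \frac{1}{\left(- \frac{3717}{53}\right) \left(-79\right)} = \frac{1}{\frac{293643}{53}} = \frac{53}{293643}$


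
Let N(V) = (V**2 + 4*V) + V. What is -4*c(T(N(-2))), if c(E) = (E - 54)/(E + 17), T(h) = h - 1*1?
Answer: 122/5 ≈ 24.400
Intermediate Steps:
N(V) = V**2 + 5*V
T(h) = -1 + h (T(h) = h - 1 = -1 + h)
c(E) = (-54 + E)/(17 + E)
-4*c(T(N(-2))) = -4*(-54 + (-1 - 2*(5 - 2)))/(17 + (-1 - 2*(5 - 2))) = -4*(-54 + (-1 - 2*3))/(17 + (-1 - 2*3)) = -4*(-54 + (-1 - 6))/(17 + (-1 - 6)) = -4*(-54 - 7)/(17 - 7) = -4*(-61)/10 = -2*(-61)/5 = -4*(-61/10) = 122/5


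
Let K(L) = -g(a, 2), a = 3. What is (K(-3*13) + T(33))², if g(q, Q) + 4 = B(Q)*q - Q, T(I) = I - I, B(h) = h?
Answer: 0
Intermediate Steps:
T(I) = 0
g(q, Q) = -4 - Q + Q*q (g(q, Q) = -4 + (Q*q - Q) = -4 + (-Q + Q*q) = -4 - Q + Q*q)
K(L) = 0 (K(L) = -(-4 - 1*2 + 2*3) = -(-4 - 2 + 6) = -1*0 = 0)
(K(-3*13) + T(33))² = (0 + 0)² = 0² = 0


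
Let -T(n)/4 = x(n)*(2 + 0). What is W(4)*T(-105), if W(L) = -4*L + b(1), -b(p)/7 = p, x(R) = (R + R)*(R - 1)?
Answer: 4095840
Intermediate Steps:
x(R) = 2*R*(-1 + R) (x(R) = (2*R)*(-1 + R) = 2*R*(-1 + R))
b(p) = -7*p
W(L) = -7 - 4*L (W(L) = -4*L - 7*1 = -4*L - 7 = -7 - 4*L)
T(n) = -16*n*(-1 + n) (T(n) = -4*2*n*(-1 + n)*(2 + 0) = -4*2*n*(-1 + n)*2 = -16*n*(-1 + n))
W(4)*T(-105) = (-7 - 4*4)*(16*(-105)*(1 - 1*(-105))) = (-7 - 16)*(16*(-105)*(1 + 105)) = -368*(-105)*106 = -23*(-178080) = 4095840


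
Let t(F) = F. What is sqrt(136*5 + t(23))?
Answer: sqrt(703) ≈ 26.514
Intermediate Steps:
sqrt(136*5 + t(23)) = sqrt(136*5 + 23) = sqrt(680 + 23) = sqrt(703)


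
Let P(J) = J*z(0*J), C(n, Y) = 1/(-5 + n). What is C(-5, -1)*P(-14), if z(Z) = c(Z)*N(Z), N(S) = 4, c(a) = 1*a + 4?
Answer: 112/5 ≈ 22.400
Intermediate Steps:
c(a) = 4 + a (c(a) = a + 4 = 4 + a)
z(Z) = 16 + 4*Z (z(Z) = (4 + Z)*4 = 16 + 4*Z)
P(J) = 16*J (P(J) = J*(16 + 4*(0*J)) = J*(16 + 4*0) = J*(16 + 0) = J*16 = 16*J)
C(-5, -1)*P(-14) = (16*(-14))/(-5 - 5) = -224/(-10) = -⅒*(-224) = 112/5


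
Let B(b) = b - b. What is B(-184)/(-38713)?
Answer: 0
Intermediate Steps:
B(b) = 0
B(-184)/(-38713) = 0/(-38713) = 0*(-1/38713) = 0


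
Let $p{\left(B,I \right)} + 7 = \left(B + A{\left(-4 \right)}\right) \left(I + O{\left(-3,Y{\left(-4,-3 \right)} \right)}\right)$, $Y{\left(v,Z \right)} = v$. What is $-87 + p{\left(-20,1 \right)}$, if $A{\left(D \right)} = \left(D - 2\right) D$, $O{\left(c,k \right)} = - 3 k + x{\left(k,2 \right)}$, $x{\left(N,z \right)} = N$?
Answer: $-58$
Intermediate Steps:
$O{\left(c,k \right)} = - 2 k$ ($O{\left(c,k \right)} = - 3 k + k = - 2 k$)
$A{\left(D \right)} = D \left(-2 + D\right)$ ($A{\left(D \right)} = \left(-2 + D\right) D = D \left(-2 + D\right)$)
$p{\left(B,I \right)} = -7 + \left(8 + I\right) \left(24 + B\right)$ ($p{\left(B,I \right)} = -7 + \left(B - 4 \left(-2 - 4\right)\right) \left(I - -8\right) = -7 + \left(B - -24\right) \left(I + 8\right) = -7 + \left(B + 24\right) \left(8 + I\right) = -7 + \left(24 + B\right) \left(8 + I\right) = -7 + \left(8 + I\right) \left(24 + B\right)$)
$-87 + p{\left(-20,1 \right)} = -87 + \left(185 + 8 \left(-20\right) + 24 \cdot 1 - 20\right) = -87 + \left(185 - 160 + 24 - 20\right) = -87 + 29 = -58$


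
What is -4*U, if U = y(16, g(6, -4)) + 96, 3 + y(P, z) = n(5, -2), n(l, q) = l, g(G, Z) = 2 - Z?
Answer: -392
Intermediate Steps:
y(P, z) = 2 (y(P, z) = -3 + 5 = 2)
U = 98 (U = 2 + 96 = 98)
-4*U = -4*98 = -392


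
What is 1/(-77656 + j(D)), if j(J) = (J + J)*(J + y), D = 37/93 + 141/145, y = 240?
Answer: -181845225/14001085521232 ≈ -1.2988e-5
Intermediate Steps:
D = 18478/13485 (D = 37*(1/93) + 141*(1/145) = 37/93 + 141/145 = 18478/13485 ≈ 1.3703)
j(J) = 2*J*(240 + J) (j(J) = (J + J)*(J + 240) = (2*J)*(240 + J) = 2*J*(240 + J))
1/(-77656 + j(D)) = 1/(-77656 + 2*(18478/13485)*(240 + 18478/13485)) = 1/(-77656 + 2*(18478/13485)*(3254878/13485)) = 1/(-77656 + 120287271368/181845225) = 1/(-14001085521232/181845225) = -181845225/14001085521232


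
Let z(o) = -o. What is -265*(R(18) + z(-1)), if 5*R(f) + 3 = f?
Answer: -1060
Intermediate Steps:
R(f) = -3/5 + f/5
-265*(R(18) + z(-1)) = -265*((-3/5 + (1/5)*18) - 1*(-1)) = -265*((-3/5 + 18/5) + 1) = -265*(3 + 1) = -265*4 = -1060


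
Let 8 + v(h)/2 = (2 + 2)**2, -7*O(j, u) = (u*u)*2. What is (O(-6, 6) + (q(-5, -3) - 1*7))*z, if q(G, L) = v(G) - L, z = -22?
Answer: -264/7 ≈ -37.714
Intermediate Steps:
O(j, u) = -2*u**2/7 (O(j, u) = -u*u*2/7 = -u**2*2/7 = -2*u**2/7)
v(h) = 16 (v(h) = -16 + 2*(2 + 2)**2 = -16 + 2*4**2 = -16 + 2*16 = -16 + 32 = 16)
q(G, L) = 16 - L
(O(-6, 6) + (q(-5, -3) - 1*7))*z = (-2/7*6**2 + ((16 - 1*(-3)) - 1*7))*(-22) = (-2/7*36 + ((16 + 3) - 7))*(-22) = (-72/7 + (19 - 7))*(-22) = (-72/7 + 12)*(-22) = (12/7)*(-22) = -264/7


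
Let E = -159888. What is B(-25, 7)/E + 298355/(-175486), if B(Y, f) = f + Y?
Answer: -3975018791/2338175464 ≈ -1.7001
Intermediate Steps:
B(Y, f) = Y + f
B(-25, 7)/E + 298355/(-175486) = (-25 + 7)/(-159888) + 298355/(-175486) = -18*(-1/159888) + 298355*(-1/175486) = 3/26648 - 298355/175486 = -3975018791/2338175464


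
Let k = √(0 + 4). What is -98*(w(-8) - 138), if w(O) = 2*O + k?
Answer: 14896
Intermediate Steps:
k = 2 (k = √4 = 2)
w(O) = 2 + 2*O (w(O) = 2*O + 2 = 2 + 2*O)
-98*(w(-8) - 138) = -98*((2 + 2*(-8)) - 138) = -98*((2 - 16) - 138) = -98*(-14 - 138) = -98*(-152) = 14896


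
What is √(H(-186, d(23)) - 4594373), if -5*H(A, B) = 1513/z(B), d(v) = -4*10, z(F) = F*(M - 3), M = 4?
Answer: I*√1837746174/20 ≈ 2143.4*I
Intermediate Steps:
z(F) = F (z(F) = F*(4 - 3) = F*1 = F)
d(v) = -40
H(A, B) = -1513/(5*B)
√(H(-186, d(23)) - 4594373) = √(-1513/5/(-40) - 4594373) = √(-1513/5*(-1/40) - 4594373) = √(1513/200 - 4594373) = √(-918873087/200) = I*√1837746174/20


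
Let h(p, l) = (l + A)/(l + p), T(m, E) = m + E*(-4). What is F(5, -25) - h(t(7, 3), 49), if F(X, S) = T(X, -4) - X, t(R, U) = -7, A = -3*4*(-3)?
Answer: 587/42 ≈ 13.976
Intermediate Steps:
A = 36 (A = -12*(-3) = 36)
T(m, E) = m - 4*E
h(p, l) = (36 + l)/(l + p) (h(p, l) = (l + 36)/(l + p) = (36 + l)/(l + p))
F(X, S) = 16 (F(X, S) = (X - 4*(-4)) - X = (X + 16) - X = (16 + X) - X = 16)
F(5, -25) - h(t(7, 3), 49) = 16 - (36 + 49)/(49 - 7) = 16 - 85/42 = 587/42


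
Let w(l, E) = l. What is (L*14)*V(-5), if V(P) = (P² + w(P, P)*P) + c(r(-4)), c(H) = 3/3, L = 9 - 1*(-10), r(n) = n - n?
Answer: 13566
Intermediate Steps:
r(n) = 0
L = 19 (L = 9 + 10 = 19)
c(H) = 1 (c(H) = 3*(⅓) = 1)
V(P) = 1 + 2*P² (V(P) = (P² + P*P) + 1 = (P² + P²) + 1 = 2*P² + 1 = 1 + 2*P²)
(L*14)*V(-5) = (19*14)*(1 + 2*(-5)²) = 266*(1 + 2*25) = 266*(1 + 50) = 266*51 = 13566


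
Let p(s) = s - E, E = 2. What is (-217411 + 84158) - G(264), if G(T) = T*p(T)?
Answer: -202421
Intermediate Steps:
p(s) = -2 + s (p(s) = s - 1*2 = s - 2 = -2 + s)
G(T) = T*(-2 + T)
(-217411 + 84158) - G(264) = (-217411 + 84158) - 264*(-2 + 264) = -133253 - 264*262 = -133253 - 1*69168 = -133253 - 69168 = -202421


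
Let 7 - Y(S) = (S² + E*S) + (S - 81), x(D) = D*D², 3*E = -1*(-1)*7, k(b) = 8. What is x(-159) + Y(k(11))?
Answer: -12059045/3 ≈ -4.0197e+6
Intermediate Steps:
E = 7/3 (E = (-1*(-1)*7)/3 = (1*7)/3 = (⅓)*7 = 7/3 ≈ 2.3333)
x(D) = D³
Y(S) = 88 - S² - 10*S/3 (Y(S) = 7 - ((S² + 7*S/3) + (S - 81)) = 7 - ((S² + 7*S/3) + (-81 + S)) = 7 - (-81 + S² + 10*S/3) = 7 + (81 - S² - 10*S/3) = 88 - S² - 10*S/3)
x(-159) + Y(k(11)) = (-159)³ + (88 - 1*8² - 10/3*8) = -4019679 + (88 - 1*64 - 80/3) = -4019679 + (88 - 64 - 80/3) = -4019679 - 8/3 = -12059045/3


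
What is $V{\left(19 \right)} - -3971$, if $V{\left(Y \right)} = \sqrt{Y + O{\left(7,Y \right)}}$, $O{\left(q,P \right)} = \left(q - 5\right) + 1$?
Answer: $3971 + \sqrt{22} \approx 3975.7$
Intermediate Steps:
$O{\left(q,P \right)} = -4 + q$ ($O{\left(q,P \right)} = \left(-5 + q\right) + 1 = -4 + q$)
$V{\left(Y \right)} = \sqrt{3 + Y}$ ($V{\left(Y \right)} = \sqrt{Y + \left(-4 + 7\right)} = \sqrt{Y + 3} = \sqrt{3 + Y}$)
$V{\left(19 \right)} - -3971 = \sqrt{3 + 19} - -3971 = \sqrt{22} + 3971 = 3971 + \sqrt{22}$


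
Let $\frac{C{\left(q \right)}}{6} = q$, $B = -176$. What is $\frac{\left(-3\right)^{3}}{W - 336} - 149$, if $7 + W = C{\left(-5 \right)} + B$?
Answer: $- \frac{9086}{61} \approx -148.95$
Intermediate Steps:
$C{\left(q \right)} = 6 q$
$W = -213$ ($W = -7 + \left(6 \left(-5\right) - 176\right) = -7 - 206 = -213$)
$\frac{\left(-3\right)^{3}}{W - 336} - 149 = \frac{\left(-3\right)^{3}}{-213 - 336} - 149 = \frac{1}{-549} \left(-27\right) - 149 = \left(- \frac{1}{549}\right) \left(-27\right) - 149 = \frac{3}{61} - 149 = - \frac{9086}{61}$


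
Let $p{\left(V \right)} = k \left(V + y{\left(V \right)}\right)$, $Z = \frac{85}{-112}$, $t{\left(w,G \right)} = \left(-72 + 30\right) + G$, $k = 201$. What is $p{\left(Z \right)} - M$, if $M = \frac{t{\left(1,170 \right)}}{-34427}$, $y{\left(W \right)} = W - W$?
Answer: $- \frac{588170959}{3855824} \approx -152.54$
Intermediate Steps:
$t{\left(w,G \right)} = -42 + G$
$Z = - \frac{85}{112}$ ($Z = 85 \left(- \frac{1}{112}\right) = - \frac{85}{112} \approx -0.75893$)
$y{\left(W \right)} = 0$
$p{\left(V \right)} = 201 V$ ($p{\left(V \right)} = 201 \left(V + 0\right) = 201 V$)
$M = - \frac{128}{34427}$ ($M = \frac{-42 + 170}{-34427} = 128 \left(- \frac{1}{34427}\right) = - \frac{128}{34427} \approx -0.003718$)
$p{\left(Z \right)} - M = 201 \left(- \frac{85}{112}\right) - - \frac{128}{34427} = - \frac{17085}{112} + \frac{128}{34427} = - \frac{588170959}{3855824}$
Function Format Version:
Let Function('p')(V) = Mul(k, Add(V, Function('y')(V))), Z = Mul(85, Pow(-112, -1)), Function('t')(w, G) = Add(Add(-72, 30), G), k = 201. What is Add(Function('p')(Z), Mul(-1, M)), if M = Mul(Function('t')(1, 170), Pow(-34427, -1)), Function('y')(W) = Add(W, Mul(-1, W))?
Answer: Rational(-588170959, 3855824) ≈ -152.54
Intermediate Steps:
Function('t')(w, G) = Add(-42, G)
Z = Rational(-85, 112) (Z = Mul(85, Rational(-1, 112)) = Rational(-85, 112) ≈ -0.75893)
Function('y')(W) = 0
Function('p')(V) = Mul(201, V) (Function('p')(V) = Mul(201, Add(V, 0)) = Mul(201, V))
M = Rational(-128, 34427) (M = Mul(Add(-42, 170), Pow(-34427, -1)) = Mul(128, Rational(-1, 34427)) = Rational(-128, 34427) ≈ -0.0037180)
Add(Function('p')(Z), Mul(-1, M)) = Add(Mul(201, Rational(-85, 112)), Mul(-1, Rational(-128, 34427))) = Add(Rational(-17085, 112), Rational(128, 34427)) = Rational(-588170959, 3855824)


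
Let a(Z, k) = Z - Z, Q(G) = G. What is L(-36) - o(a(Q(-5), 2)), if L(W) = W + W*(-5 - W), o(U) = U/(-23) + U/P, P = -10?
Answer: -1152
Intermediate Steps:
a(Z, k) = 0
o(U) = -33*U/230 (o(U) = U/(-23) + U/(-10) = U*(-1/23) + U*(-⅒) = -U/23 - U/10 = -33*U/230)
L(-36) - o(a(Q(-5), 2)) = -1*(-36)*(4 - 36) - (-33)*0/230 = -1*(-36)*(-32) - 1*0 = -1152 + 0 = -1152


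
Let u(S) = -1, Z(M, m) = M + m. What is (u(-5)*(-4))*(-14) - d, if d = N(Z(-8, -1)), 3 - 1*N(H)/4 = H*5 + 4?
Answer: -232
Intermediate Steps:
N(H) = -4 - 20*H (N(H) = 12 - 4*(H*5 + 4) = 12 - 4*(5*H + 4) = 12 - 4*(4 + 5*H) = 12 + (-16 - 20*H) = -4 - 20*H)
d = 176 (d = -4 - 20*(-8 - 1) = -4 - 20*(-9) = -4 + 180 = 176)
(u(-5)*(-4))*(-14) - d = -1*(-4)*(-14) - 1*176 = 4*(-14) - 176 = -56 - 176 = -232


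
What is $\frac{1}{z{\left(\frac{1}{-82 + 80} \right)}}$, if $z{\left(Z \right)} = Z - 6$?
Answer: $- \frac{2}{13} \approx -0.15385$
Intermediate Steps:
$z{\left(Z \right)} = -6 + Z$ ($z{\left(Z \right)} = Z - 6 = -6 + Z$)
$\frac{1}{z{\left(\frac{1}{-82 + 80} \right)}} = \frac{1}{-6 + \frac{1}{-82 + 80}} = \frac{1}{-6 + \frac{1}{-2}} = \frac{1}{-6 - \frac{1}{2}} = \frac{1}{- \frac{13}{2}} = - \frac{2}{13}$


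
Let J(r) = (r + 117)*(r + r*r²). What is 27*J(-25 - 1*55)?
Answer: -511567920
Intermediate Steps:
J(r) = (117 + r)*(r + r³)
27*J(-25 - 1*55) = 27*((-25 - 1*55)*(117 + (-25 - 1*55) + (-25 - 1*55)³ + 117*(-25 - 1*55)²)) = 27*((-25 - 55)*(117 + (-25 - 55) + (-25 - 55)³ + 117*(-25 - 55)²)) = 27*(-80*(117 - 80 + (-80)³ + 117*(-80)²)) = 27*(-80*(117 - 80 - 512000 + 117*6400)) = 27*(-80*(117 - 80 - 512000 + 748800)) = 27*(-80*236837) = 27*(-18946960) = -511567920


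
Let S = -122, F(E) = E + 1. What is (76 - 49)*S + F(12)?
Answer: -3281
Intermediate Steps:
F(E) = 1 + E
(76 - 49)*S + F(12) = (76 - 49)*(-122) + (1 + 12) = 27*(-122) + 13 = -3294 + 13 = -3281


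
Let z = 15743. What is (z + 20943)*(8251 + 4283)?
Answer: 459822324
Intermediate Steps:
(z + 20943)*(8251 + 4283) = (15743 + 20943)*(8251 + 4283) = 36686*12534 = 459822324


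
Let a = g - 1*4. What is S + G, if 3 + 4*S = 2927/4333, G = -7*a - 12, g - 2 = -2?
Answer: 66810/4333 ≈ 15.419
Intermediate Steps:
g = 0 (g = 2 - 2 = 0)
a = -4 (a = 0 - 1*4 = 0 - 4 = -4)
G = 16 (G = -7*(-4) - 12 = 28 - 12 = 16)
S = -2518/4333 (S = -¾ + (2927/4333)/4 = -¾ + (2927*(1/4333))/4 = -¾ + (¼)*(2927/4333) = -¾ + 2927/17332 = -2518/4333 ≈ -0.58112)
S + G = -2518/4333 + 16 = 66810/4333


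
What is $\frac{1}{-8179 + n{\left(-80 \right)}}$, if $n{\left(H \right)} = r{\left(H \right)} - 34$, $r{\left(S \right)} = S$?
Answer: $- \frac{1}{8293} \approx -0.00012058$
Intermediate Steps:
$n{\left(H \right)} = -34 + H$ ($n{\left(H \right)} = H - 34 = -34 + H$)
$\frac{1}{-8179 + n{\left(-80 \right)}} = \frac{1}{-8179 - 114} = \frac{1}{-8293} = - \frac{1}{8293}$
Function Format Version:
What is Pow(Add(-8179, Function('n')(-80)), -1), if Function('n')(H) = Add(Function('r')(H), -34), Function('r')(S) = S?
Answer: Rational(-1, 8293) ≈ -0.00012058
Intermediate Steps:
Function('n')(H) = Add(-34, H) (Function('n')(H) = Add(H, -34) = Add(-34, H))
Pow(Add(-8179, Function('n')(-80)), -1) = Pow(Add(-8179, Add(-34, -80)), -1) = Pow(Add(-8179, -114), -1) = Pow(-8293, -1) = Rational(-1, 8293)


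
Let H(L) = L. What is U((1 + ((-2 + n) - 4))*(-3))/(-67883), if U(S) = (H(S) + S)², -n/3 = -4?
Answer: -1764/67883 ≈ -0.025986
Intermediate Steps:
n = 12 (n = -3*(-4) = 12)
U(S) = 4*S² (U(S) = (S + S)² = (2*S)² = 4*S²)
U((1 + ((-2 + n) - 4))*(-3))/(-67883) = (4*((1 + ((-2 + 12) - 4))*(-3))²)/(-67883) = (4*((1 + (10 - 4))*(-3))²)*(-1/67883) = (4*((1 + 6)*(-3))²)*(-1/67883) = (4*(7*(-3))²)*(-1/67883) = (4*(-21)²)*(-1/67883) = (4*441)*(-1/67883) = 1764*(-1/67883) = -1764/67883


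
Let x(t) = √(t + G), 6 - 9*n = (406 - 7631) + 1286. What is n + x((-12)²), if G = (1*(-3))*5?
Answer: 5945/9 + √129 ≈ 671.91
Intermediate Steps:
n = 5945/9 (n = ⅔ - ((406 - 7631) + 1286)/9 = ⅔ - (-7225 + 1286)/9 = ⅔ - ⅑*(-5939) = ⅔ + 5939/9 = 5945/9 ≈ 660.56)
G = -15 (G = -3*5 = -15)
x(t) = √(-15 + t) (x(t) = √(t - 15) = √(-15 + t))
n + x((-12)²) = 5945/9 + √(-15 + (-12)²) = 5945/9 + √(-15 + 144) = 5945/9 + √129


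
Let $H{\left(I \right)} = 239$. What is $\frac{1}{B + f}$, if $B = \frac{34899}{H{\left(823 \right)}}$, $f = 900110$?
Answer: $\frac{239}{215161189} \approx 1.1108 \cdot 10^{-6}$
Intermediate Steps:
$B = \frac{34899}{239} \approx 146.02$
$\frac{1}{B + f} = \frac{1}{\frac{34899}{239} + 900110} = \frac{1}{\frac{215161189}{239}} = \frac{239}{215161189}$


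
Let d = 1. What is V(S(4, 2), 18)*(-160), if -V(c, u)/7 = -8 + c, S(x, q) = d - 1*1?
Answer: -8960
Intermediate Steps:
S(x, q) = 0 (S(x, q) = 1 - 1*1 = 1 - 1 = 0)
V(c, u) = 56 - 7*c (V(c, u) = -7*(-8 + c) = 56 - 7*c)
V(S(4, 2), 18)*(-160) = (56 - 7*0)*(-160) = (56 + 0)*(-160) = 56*(-160) = -8960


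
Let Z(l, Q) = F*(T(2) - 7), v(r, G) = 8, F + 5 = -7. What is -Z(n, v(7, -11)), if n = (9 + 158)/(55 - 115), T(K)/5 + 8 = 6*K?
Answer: 156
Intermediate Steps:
T(K) = -40 + 30*K (T(K) = -40 + 5*(6*K) = -40 + 30*K)
F = -12 (F = -5 - 7 = -12)
n = -167/60 (n = 167/(-60) = 167*(-1/60) = -167/60 ≈ -2.7833)
Z(l, Q) = -156 (Z(l, Q) = -12*((-40 + 30*2) - 7) = -12*((-40 + 60) - 7) = -12*(20 - 7) = -12*13 = -156)
-Z(n, v(7, -11)) = -1*(-156) = 156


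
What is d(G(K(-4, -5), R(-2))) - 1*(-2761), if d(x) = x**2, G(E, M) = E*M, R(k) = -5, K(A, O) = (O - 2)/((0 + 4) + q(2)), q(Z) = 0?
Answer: 45401/16 ≈ 2837.6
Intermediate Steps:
K(A, O) = -1/2 + O/4 (K(A, O) = (O - 2)/((0 + 4) + 0) = (-2 + O)/(4 + 0) = (-2 + O)/4 = (-2 + O)*(1/4) = -1/2 + O/4)
d(G(K(-4, -5), R(-2))) - 1*(-2761) = ((-1/2 + (1/4)*(-5))*(-5))**2 - 1*(-2761) = ((-1/2 - 5/4)*(-5))**2 + 2761 = (-7/4*(-5))**2 + 2761 = (35/4)**2 + 2761 = 1225/16 + 2761 = 45401/16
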